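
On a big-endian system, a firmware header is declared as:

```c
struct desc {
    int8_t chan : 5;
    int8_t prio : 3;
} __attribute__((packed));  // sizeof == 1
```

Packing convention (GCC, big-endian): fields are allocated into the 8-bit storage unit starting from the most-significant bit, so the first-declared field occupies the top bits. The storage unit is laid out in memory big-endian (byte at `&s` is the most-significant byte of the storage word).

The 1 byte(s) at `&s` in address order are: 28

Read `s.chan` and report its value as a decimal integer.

[0]=0x28 (big-endian) → word 0x28
chan [3+:5] = (word>>3) & 0x1f = 5  ←
prio [0+:3] = (word>>0) & 0x7 = 0
chan signed 5b, MSB=0: value = 5

5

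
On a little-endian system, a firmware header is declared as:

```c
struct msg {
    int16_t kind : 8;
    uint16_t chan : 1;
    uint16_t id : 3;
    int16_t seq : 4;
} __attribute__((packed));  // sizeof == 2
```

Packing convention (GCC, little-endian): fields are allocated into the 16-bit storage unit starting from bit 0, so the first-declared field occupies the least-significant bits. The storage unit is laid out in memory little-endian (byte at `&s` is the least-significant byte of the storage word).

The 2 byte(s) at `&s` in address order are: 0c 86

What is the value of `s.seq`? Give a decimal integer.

[0]=0x0c [1]=0x86 (little-endian) → word 0x860c
kind [0+:8] = (word>>0) & 0xff = 12
chan [8+:1] = (word>>8) & 0x1 = 0
id [9+:3] = (word>>9) & 0x7 = 3
seq [12+:4] = (word>>12) & 0xf = 8  ←
seq signed 4b, MSB=1: 8 - 16 = -8

-8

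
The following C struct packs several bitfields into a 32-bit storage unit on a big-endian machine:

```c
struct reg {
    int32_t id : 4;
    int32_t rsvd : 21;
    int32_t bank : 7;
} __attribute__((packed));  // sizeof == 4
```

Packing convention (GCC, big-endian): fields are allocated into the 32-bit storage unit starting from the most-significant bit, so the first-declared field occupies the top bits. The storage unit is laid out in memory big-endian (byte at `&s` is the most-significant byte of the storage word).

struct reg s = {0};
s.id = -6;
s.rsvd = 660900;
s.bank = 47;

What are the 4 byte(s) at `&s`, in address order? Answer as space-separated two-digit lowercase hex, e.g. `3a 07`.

a5 0a d2 2f

id (4b) val=-6 bits=0xa at bit 28: 0xa0000000
rsvd (21b) val=660900 bits=0xa15a4 at bit 7: 0xa50ad200
bank (7b) val=47 bits=0x2f at bit 0: 0xa50ad22f
word = 0xa50ad22f → big-endian bytes:
  [0]=0xa5  [1]=0x0a  [2]=0xd2  [3]=0x2f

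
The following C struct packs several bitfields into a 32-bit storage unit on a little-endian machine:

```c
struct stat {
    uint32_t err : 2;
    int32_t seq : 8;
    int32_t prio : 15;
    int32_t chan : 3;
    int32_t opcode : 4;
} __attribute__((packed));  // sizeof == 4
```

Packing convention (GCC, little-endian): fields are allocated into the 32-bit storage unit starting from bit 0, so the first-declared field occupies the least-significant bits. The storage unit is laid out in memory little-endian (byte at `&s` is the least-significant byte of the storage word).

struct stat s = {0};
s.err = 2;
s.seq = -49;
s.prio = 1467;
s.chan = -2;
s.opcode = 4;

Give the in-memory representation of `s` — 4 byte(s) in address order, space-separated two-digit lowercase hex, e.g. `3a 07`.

3e ef 16 4c

[0+:2] err=2 & 0x3 = 0x2; word=0x00000002
[2+:8] seq=-49 & 0xff = 0xcf; word=0x0000033e
[10+:15] prio=1467 & 0x7fff = 0x5bb; word=0x0016ef3e
[25+:3] chan=-2 & 0x7 = 0x6; word=0x0c16ef3e
[28+:4] opcode=4 & 0xf = 0x4; word=0x4c16ef3e
word = 0x4c16ef3e → little-endian bytes:
  [0]=0x3e  [1]=0xef  [2]=0x16  [3]=0x4c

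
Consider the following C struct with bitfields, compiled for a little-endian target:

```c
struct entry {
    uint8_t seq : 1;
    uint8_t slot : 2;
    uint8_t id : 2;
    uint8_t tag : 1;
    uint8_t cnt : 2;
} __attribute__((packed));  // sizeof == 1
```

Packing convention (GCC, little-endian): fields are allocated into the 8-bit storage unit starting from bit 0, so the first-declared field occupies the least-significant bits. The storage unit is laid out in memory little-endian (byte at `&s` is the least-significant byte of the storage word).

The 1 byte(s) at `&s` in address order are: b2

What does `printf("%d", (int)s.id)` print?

2

[0]=0xb2 (little-endian) → word 0xb2
seq [0+:1] = (word>>0) & 0x1 = 0
slot [1+:2] = (word>>1) & 0x3 = 1
id [3+:2] = (word>>3) & 0x3 = 2  ←
tag [5+:1] = (word>>5) & 0x1 = 1
cnt [6+:2] = (word>>6) & 0x3 = 2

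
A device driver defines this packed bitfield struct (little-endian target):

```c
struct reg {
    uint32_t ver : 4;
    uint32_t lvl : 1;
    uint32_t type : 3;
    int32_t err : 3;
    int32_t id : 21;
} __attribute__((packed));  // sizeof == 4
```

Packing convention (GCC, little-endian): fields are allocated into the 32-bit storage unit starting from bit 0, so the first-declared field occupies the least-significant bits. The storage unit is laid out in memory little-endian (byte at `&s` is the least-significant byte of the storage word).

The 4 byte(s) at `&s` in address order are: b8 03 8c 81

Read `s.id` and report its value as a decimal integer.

-1035904

[0]=0xb8 [1]=0x03 [2]=0x8c [3]=0x81 (little-endian) → word 0x818c03b8
ver:4 @ bit 0 → (0x818c03b8>>0)&0xf = 0x8
lvl:1 @ bit 4 → (0x818c03b8>>4)&0x1 = 0x1
type:3 @ bit 5 → (0x818c03b8>>5)&0x7 = 0x5
err:3 @ bit 8 → (0x818c03b8>>8)&0x7 = 0x3
id:21 @ bit 11 → (0x818c03b8>>11)&0x1fffff = 0x103180  ←
id signed 21b, MSB=1: 1061248 - 2097152 = -1035904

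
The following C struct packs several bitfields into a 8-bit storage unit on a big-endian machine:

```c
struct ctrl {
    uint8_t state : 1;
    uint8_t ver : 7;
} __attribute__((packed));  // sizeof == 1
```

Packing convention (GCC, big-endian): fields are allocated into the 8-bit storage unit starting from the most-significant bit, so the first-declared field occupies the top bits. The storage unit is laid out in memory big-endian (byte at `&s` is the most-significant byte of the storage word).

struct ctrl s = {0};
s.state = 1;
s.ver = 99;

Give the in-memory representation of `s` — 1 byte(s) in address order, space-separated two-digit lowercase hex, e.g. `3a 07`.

state:1 = 1 → 0x1 << 7 → word 0x80
ver:7 = 99 → 0x63 << 0 → word 0xe3
word = 0xe3 → big-endian bytes:
  [0]=0xe3

e3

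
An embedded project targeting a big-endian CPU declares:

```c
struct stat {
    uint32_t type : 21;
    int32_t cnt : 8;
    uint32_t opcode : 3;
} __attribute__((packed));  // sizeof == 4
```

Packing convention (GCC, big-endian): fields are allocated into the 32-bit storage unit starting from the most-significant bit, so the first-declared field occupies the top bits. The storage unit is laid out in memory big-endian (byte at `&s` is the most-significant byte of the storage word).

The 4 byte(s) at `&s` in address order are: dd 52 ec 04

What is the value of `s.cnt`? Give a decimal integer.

[0]=0xdd [1]=0x52 [2]=0xec [3]=0x04 (big-endian) → word 0xdd52ec04
type [11+:21] = (word>>11) & 0x1fffff = 1813085
cnt [3+:8] = (word>>3) & 0xff = 128  ←
opcode [0+:3] = (word>>0) & 0x7 = 4
cnt signed 8b, MSB=1: 128 - 256 = -128

-128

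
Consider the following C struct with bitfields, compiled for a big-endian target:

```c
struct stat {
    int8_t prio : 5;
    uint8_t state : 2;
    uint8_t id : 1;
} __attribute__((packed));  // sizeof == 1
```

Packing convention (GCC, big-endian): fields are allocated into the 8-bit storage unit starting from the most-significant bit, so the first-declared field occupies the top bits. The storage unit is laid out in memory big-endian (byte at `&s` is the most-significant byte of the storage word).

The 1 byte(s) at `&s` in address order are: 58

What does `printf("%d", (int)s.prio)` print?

11

[0]=0x58 (big-endian) → word 0x58
prio [3+:5] = (word>>3) & 0x1f = 11  ←
state [1+:2] = (word>>1) & 0x3 = 0
id [0+:1] = (word>>0) & 0x1 = 0
prio signed 5b, MSB=0: value = 11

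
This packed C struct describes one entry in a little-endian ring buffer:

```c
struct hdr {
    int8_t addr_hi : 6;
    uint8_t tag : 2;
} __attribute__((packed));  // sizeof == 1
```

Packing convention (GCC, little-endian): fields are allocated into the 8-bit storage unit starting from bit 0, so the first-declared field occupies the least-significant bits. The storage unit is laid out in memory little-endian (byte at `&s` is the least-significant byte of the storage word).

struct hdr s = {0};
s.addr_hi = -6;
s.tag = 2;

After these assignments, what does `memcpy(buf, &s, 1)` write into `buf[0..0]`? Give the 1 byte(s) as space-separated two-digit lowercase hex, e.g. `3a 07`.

ba

addr_hi (6b) val=-6 bits=0x3a at bit 0: 0x3a
tag (2b) val=2 bits=0x2 at bit 6: 0xba
word = 0xba → little-endian bytes:
  [0]=0xba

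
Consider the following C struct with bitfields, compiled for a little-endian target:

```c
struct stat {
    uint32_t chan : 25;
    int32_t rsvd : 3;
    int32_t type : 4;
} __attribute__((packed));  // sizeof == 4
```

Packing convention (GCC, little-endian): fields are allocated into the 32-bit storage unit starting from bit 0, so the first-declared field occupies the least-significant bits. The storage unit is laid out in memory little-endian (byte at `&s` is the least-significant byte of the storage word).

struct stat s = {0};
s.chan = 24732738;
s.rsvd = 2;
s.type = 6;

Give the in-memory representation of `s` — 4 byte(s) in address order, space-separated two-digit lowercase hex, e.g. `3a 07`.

42 64 79 65

chan:25 = 24732738 → 0x1796442 << 0 → word 0x01796442
rsvd:3 = 2 → 0x2 << 25 → word 0x05796442
type:4 = 6 → 0x6 << 28 → word 0x65796442
word = 0x65796442 → little-endian bytes:
  [0]=0x42  [1]=0x64  [2]=0x79  [3]=0x65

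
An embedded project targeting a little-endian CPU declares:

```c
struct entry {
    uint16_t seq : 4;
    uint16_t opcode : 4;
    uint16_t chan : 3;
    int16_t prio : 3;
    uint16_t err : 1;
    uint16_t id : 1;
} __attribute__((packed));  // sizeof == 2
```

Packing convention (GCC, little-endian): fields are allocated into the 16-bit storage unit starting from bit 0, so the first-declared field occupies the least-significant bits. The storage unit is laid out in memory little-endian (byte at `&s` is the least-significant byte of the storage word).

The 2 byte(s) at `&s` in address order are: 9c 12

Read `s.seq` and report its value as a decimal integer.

12

[0]=0x9c [1]=0x12 (little-endian) → word 0x129c
seq [0+:4] = (word>>0) & 0xf = 12  ←
opcode [4+:4] = (word>>4) & 0xf = 9
chan [8+:3] = (word>>8) & 0x7 = 2
prio [11+:3] = (word>>11) & 0x7 = 2
err [14+:1] = (word>>14) & 0x1 = 0
id [15+:1] = (word>>15) & 0x1 = 0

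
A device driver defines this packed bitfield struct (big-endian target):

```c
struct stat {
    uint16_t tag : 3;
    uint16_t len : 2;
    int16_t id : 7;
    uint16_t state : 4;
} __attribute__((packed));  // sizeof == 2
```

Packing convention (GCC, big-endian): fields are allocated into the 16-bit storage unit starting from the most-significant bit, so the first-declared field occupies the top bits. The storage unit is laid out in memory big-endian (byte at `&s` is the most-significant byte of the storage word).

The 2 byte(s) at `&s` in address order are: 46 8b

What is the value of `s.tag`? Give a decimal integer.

[0]=0x46 [1]=0x8b (big-endian) → word 0x468b
tag:3 @ bit 13 → (0x468b>>13)&0x7 = 0x2  ←
len:2 @ bit 11 → (0x468b>>11)&0x3 = 0x0
id:7 @ bit 4 → (0x468b>>4)&0x7f = 0x68
state:4 @ bit 0 → (0x468b>>0)&0xf = 0xb

2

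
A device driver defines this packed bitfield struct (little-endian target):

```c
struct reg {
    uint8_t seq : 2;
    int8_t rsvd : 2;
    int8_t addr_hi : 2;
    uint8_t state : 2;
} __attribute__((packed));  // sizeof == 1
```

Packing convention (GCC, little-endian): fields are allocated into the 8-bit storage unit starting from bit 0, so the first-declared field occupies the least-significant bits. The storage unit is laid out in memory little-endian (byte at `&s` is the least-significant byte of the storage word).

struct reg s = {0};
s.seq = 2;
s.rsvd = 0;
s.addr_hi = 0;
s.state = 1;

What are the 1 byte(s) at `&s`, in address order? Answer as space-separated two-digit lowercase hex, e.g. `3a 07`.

seq:2 = 2 → 0x2 << 0 → word 0x02
rsvd:2 = 0 → 0x0 << 2 → word 0x02
addr_hi:2 = 0 → 0x0 << 4 → word 0x02
state:2 = 1 → 0x1 << 6 → word 0x42
word = 0x42 → little-endian bytes:
  [0]=0x42

42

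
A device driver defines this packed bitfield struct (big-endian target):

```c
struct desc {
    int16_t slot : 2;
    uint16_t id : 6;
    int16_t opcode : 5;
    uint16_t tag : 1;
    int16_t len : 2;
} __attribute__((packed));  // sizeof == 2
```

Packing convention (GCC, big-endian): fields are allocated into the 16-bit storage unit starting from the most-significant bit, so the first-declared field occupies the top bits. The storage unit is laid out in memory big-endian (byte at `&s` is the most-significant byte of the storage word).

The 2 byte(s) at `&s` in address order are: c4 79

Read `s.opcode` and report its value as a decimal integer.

[0]=0xc4 [1]=0x79 (big-endian) → word 0xc479
slot:2 @ bit 14 → (0xc479>>14)&0x3 = 0x3
id:6 @ bit 8 → (0xc479>>8)&0x3f = 0x4
opcode:5 @ bit 3 → (0xc479>>3)&0x1f = 0xf  ←
tag:1 @ bit 2 → (0xc479>>2)&0x1 = 0x0
len:2 @ bit 0 → (0xc479>>0)&0x3 = 0x1
opcode signed 5b, MSB=0: value = 15

15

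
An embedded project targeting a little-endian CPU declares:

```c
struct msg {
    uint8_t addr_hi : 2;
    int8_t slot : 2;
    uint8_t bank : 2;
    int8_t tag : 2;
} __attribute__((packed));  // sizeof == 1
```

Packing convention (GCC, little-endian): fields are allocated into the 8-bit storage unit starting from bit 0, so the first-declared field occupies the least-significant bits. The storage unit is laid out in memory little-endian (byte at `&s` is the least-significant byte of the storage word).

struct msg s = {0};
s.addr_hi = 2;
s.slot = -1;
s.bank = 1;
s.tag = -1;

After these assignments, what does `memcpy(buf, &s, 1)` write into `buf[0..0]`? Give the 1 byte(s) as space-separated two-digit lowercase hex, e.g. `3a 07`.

addr_hi (2b) val=2 bits=0x2 at bit 0: 0x02
slot (2b) val=-1 bits=0x3 at bit 2: 0x0e
bank (2b) val=1 bits=0x1 at bit 4: 0x1e
tag (2b) val=-1 bits=0x3 at bit 6: 0xde
word = 0xde → little-endian bytes:
  [0]=0xde

de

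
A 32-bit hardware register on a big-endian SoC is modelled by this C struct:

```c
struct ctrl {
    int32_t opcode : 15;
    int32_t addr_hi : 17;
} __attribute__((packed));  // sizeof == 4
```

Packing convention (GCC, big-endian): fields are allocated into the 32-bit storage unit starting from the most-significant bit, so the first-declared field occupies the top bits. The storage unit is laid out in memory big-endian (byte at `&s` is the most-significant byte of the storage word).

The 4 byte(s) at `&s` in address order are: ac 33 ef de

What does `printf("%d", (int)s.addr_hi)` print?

[0]=0xac [1]=0x33 [2]=0xef [3]=0xde (big-endian) → word 0xac33efde
opcode [17+:15] = (word>>17) & 0x7fff = 22041
addr_hi [0+:17] = (word>>0) & 0x1ffff = 126942  ←
addr_hi signed 17b, MSB=1: 126942 - 131072 = -4130

-4130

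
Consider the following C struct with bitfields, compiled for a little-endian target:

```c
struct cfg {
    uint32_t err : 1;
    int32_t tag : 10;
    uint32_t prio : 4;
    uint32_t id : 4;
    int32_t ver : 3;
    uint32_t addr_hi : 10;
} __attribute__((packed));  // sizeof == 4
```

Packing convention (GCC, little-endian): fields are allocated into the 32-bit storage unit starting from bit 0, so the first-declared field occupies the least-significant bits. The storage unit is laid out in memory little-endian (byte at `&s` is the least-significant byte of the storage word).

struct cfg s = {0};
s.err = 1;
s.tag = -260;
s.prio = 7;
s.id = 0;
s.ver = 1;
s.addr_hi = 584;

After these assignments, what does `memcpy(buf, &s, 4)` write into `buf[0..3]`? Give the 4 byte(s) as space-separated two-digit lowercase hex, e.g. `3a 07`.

f9 3d 08 92

[0+:1] err=1 & 0x1 = 0x1; word=0x00000001
[1+:10] tag=-260 & 0x3ff = 0x2fc; word=0x000005f9
[11+:4] prio=7 & 0xf = 0x7; word=0x00003df9
[15+:4] id=0 & 0xf = 0x0; word=0x00003df9
[19+:3] ver=1 & 0x7 = 0x1; word=0x00083df9
[22+:10] addr_hi=584 & 0x3ff = 0x248; word=0x92083df9
word = 0x92083df9 → little-endian bytes:
  [0]=0xf9  [1]=0x3d  [2]=0x08  [3]=0x92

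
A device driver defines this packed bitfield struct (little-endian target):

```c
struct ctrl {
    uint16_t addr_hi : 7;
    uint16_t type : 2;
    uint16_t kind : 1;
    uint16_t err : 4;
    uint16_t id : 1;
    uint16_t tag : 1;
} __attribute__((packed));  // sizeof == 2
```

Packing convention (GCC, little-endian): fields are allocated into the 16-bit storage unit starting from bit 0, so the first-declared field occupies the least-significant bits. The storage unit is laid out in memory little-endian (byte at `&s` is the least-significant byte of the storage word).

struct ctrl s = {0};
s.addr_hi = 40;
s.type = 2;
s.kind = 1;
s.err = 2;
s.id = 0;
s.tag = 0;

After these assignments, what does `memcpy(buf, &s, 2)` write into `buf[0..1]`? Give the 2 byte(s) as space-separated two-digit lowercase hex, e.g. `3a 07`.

28 0b

addr_hi:7 = 40 → 0x28 << 0 → word 0x0028
type:2 = 2 → 0x2 << 7 → word 0x0128
kind:1 = 1 → 0x1 << 9 → word 0x0328
err:4 = 2 → 0x2 << 10 → word 0x0b28
id:1 = 0 → 0x0 << 14 → word 0x0b28
tag:1 = 0 → 0x0 << 15 → word 0x0b28
word = 0x0b28 → little-endian bytes:
  [0]=0x28  [1]=0x0b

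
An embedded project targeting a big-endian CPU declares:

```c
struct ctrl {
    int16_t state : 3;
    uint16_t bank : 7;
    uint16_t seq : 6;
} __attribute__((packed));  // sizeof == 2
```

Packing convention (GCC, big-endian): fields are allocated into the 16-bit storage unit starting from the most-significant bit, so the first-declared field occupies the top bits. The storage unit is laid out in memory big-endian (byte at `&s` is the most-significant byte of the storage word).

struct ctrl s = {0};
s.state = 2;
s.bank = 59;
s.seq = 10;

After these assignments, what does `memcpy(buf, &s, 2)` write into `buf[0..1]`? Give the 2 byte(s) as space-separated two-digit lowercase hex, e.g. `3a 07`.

state:3 = 2 → 0x2 << 13 → word 0x4000
bank:7 = 59 → 0x3b << 6 → word 0x4ec0
seq:6 = 10 → 0xa << 0 → word 0x4eca
word = 0x4eca → big-endian bytes:
  [0]=0x4e  [1]=0xca

4e ca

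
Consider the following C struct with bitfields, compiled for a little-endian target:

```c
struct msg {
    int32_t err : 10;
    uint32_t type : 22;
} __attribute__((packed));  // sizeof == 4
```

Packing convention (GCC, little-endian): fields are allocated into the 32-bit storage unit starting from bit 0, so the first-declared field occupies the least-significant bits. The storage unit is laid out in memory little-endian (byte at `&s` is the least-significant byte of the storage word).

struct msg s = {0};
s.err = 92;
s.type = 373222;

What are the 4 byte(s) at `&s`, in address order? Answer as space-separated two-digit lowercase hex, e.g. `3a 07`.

5c 98 c7 16

err (10b) val=92 bits=0x5c at bit 0: 0x0000005c
type (22b) val=373222 bits=0x5b1e6 at bit 10: 0x16c7985c
word = 0x16c7985c → little-endian bytes:
  [0]=0x5c  [1]=0x98  [2]=0xc7  [3]=0x16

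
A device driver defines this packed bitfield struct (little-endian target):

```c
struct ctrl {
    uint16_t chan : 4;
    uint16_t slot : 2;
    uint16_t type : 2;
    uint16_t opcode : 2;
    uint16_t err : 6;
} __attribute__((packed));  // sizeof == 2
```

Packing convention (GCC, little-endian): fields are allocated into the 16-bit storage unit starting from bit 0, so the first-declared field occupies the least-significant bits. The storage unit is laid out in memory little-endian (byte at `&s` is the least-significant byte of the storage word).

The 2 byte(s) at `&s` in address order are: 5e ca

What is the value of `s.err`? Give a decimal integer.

50

[0]=0x5e [1]=0xca (little-endian) → word 0xca5e
chan:4 @ bit 0 → (0xca5e>>0)&0xf = 0xe
slot:2 @ bit 4 → (0xca5e>>4)&0x3 = 0x1
type:2 @ bit 6 → (0xca5e>>6)&0x3 = 0x1
opcode:2 @ bit 8 → (0xca5e>>8)&0x3 = 0x2
err:6 @ bit 10 → (0xca5e>>10)&0x3f = 0x32  ←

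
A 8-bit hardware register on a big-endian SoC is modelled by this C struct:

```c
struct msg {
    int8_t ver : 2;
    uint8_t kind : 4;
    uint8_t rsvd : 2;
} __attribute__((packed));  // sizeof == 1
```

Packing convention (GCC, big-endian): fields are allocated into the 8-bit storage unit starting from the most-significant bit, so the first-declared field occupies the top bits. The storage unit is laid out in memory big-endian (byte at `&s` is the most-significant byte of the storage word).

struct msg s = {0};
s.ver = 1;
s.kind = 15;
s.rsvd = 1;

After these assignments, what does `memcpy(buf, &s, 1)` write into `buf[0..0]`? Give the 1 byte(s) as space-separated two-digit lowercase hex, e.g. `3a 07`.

[6+:2] ver=1 & 0x3 = 0x1; word=0x40
[2+:4] kind=15 & 0xf = 0xf; word=0x7c
[0+:2] rsvd=1 & 0x3 = 0x1; word=0x7d
word = 0x7d → big-endian bytes:
  [0]=0x7d

7d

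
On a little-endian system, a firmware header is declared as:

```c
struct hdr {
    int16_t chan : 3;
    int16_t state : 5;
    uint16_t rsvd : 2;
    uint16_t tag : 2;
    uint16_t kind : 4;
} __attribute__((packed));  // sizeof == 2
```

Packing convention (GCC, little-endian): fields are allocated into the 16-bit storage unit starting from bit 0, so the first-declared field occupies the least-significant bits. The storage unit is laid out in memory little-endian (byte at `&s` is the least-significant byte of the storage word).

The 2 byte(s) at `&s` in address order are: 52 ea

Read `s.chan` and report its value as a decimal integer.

[0]=0x52 [1]=0xea (little-endian) → word 0xea52
chan [0+:3] = (word>>0) & 0x7 = 2  ←
state [3+:5] = (word>>3) & 0x1f = 10
rsvd [8+:2] = (word>>8) & 0x3 = 2
tag [10+:2] = (word>>10) & 0x3 = 2
kind [12+:4] = (word>>12) & 0xf = 14
chan signed 3b, MSB=0: value = 2

2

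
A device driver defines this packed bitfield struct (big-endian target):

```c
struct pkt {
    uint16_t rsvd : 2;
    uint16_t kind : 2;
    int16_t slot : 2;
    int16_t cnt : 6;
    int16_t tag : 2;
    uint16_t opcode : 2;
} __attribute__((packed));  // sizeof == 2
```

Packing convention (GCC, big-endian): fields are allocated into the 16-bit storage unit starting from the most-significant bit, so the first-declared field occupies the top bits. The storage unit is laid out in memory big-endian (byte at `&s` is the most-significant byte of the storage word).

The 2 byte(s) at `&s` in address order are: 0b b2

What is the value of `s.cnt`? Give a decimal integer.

-5

[0]=0x0b [1]=0xb2 (big-endian) → word 0x0bb2
rsvd [14+:2] = (word>>14) & 0x3 = 0
kind [12+:2] = (word>>12) & 0x3 = 0
slot [10+:2] = (word>>10) & 0x3 = 2
cnt [4+:6] = (word>>4) & 0x3f = 59  ←
tag [2+:2] = (word>>2) & 0x3 = 0
opcode [0+:2] = (word>>0) & 0x3 = 2
cnt signed 6b, MSB=1: 59 - 64 = -5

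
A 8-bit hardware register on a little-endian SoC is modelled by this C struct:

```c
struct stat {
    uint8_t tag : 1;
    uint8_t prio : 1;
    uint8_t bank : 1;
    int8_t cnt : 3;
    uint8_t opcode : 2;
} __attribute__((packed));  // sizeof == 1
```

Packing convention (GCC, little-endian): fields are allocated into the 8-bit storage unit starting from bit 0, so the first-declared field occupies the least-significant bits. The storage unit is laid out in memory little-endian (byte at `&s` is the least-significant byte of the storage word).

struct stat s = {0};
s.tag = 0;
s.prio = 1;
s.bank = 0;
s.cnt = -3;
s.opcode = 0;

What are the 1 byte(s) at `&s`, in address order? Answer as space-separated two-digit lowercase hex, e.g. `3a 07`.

2a

[0+:1] tag=0 & 0x1 = 0x0; word=0x00
[1+:1] prio=1 & 0x1 = 0x1; word=0x02
[2+:1] bank=0 & 0x1 = 0x0; word=0x02
[3+:3] cnt=-3 & 0x7 = 0x5; word=0x2a
[6+:2] opcode=0 & 0x3 = 0x0; word=0x2a
word = 0x2a → little-endian bytes:
  [0]=0x2a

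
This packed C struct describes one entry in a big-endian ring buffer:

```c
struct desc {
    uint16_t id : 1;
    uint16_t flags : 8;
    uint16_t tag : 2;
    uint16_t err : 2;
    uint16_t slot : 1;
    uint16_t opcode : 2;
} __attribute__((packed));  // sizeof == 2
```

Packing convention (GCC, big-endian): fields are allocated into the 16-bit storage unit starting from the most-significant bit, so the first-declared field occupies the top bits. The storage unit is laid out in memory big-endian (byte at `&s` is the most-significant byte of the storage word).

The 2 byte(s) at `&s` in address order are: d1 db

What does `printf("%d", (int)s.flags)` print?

163

[0]=0xd1 [1]=0xdb (big-endian) → word 0xd1db
id:1 @ bit 15 → (0xd1db>>15)&0x1 = 0x1
flags:8 @ bit 7 → (0xd1db>>7)&0xff = 0xa3  ←
tag:2 @ bit 5 → (0xd1db>>5)&0x3 = 0x2
err:2 @ bit 3 → (0xd1db>>3)&0x3 = 0x3
slot:1 @ bit 2 → (0xd1db>>2)&0x1 = 0x0
opcode:2 @ bit 0 → (0xd1db>>0)&0x3 = 0x3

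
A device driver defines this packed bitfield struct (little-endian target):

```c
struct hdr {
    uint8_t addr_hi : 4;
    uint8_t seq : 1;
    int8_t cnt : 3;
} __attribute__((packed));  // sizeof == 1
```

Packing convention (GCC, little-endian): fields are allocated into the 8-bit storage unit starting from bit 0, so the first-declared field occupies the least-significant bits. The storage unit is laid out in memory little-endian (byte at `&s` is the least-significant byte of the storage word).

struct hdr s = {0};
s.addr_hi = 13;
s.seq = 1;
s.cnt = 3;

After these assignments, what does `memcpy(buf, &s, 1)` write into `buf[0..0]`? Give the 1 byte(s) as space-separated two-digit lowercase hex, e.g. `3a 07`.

addr_hi:4 = 13 → 0xd << 0 → word 0x0d
seq:1 = 1 → 0x1 << 4 → word 0x1d
cnt:3 = 3 → 0x3 << 5 → word 0x7d
word = 0x7d → little-endian bytes:
  [0]=0x7d

7d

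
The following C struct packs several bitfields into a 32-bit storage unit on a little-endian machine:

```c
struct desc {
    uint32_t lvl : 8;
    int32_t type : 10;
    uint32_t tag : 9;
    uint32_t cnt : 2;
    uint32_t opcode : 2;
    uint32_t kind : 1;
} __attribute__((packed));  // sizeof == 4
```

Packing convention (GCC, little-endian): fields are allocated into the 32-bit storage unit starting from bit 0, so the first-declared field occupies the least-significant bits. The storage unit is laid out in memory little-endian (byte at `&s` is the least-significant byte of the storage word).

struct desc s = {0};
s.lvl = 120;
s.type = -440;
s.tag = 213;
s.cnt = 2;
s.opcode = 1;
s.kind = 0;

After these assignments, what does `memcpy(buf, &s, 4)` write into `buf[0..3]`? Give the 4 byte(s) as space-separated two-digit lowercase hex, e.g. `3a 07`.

[0+:8] lvl=120 & 0xff = 0x78; word=0x00000078
[8+:10] type=-440 & 0x3ff = 0x248; word=0x00024878
[18+:9] tag=213 & 0x1ff = 0xd5; word=0x03564878
[27+:2] cnt=2 & 0x3 = 0x2; word=0x13564878
[29+:2] opcode=1 & 0x3 = 0x1; word=0x33564878
[31+:1] kind=0 & 0x1 = 0x0; word=0x33564878
word = 0x33564878 → little-endian bytes:
  [0]=0x78  [1]=0x48  [2]=0x56  [3]=0x33

78 48 56 33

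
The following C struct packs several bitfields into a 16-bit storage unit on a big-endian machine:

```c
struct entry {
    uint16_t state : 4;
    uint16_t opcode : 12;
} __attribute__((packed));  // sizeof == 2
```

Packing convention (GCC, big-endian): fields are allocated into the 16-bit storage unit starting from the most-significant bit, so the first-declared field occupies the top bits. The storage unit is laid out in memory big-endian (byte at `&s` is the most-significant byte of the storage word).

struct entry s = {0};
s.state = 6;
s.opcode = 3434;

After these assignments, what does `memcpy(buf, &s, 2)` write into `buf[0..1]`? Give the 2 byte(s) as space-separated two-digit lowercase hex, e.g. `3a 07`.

6d 6a

state (4b) val=6 bits=0x6 at bit 12: 0x6000
opcode (12b) val=3434 bits=0xd6a at bit 0: 0x6d6a
word = 0x6d6a → big-endian bytes:
  [0]=0x6d  [1]=0x6a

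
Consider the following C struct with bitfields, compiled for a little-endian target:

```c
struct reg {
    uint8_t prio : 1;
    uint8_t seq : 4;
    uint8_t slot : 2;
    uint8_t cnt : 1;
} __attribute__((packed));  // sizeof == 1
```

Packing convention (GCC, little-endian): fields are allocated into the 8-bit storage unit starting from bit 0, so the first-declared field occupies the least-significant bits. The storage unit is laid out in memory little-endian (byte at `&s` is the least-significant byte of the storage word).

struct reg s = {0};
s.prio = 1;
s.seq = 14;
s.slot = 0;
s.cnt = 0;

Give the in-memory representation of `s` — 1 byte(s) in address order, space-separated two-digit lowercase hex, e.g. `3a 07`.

prio (1b) val=1 bits=0x1 at bit 0: 0x01
seq (4b) val=14 bits=0xe at bit 1: 0x1d
slot (2b) val=0 bits=0x0 at bit 5: 0x1d
cnt (1b) val=0 bits=0x0 at bit 7: 0x1d
word = 0x1d → little-endian bytes:
  [0]=0x1d

1d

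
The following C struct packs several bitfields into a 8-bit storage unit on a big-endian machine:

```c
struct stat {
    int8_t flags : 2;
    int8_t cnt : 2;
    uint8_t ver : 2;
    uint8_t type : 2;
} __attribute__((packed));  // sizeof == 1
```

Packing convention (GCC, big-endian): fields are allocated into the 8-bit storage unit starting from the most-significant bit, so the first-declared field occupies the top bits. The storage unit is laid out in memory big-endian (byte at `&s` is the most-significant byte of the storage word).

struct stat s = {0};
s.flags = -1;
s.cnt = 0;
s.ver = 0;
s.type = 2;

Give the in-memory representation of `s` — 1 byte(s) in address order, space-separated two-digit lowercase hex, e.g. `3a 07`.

flags:2 = -1 → 0x3 << 6 → word 0xc0
cnt:2 = 0 → 0x0 << 4 → word 0xc0
ver:2 = 0 → 0x0 << 2 → word 0xc0
type:2 = 2 → 0x2 << 0 → word 0xc2
word = 0xc2 → big-endian bytes:
  [0]=0xc2

c2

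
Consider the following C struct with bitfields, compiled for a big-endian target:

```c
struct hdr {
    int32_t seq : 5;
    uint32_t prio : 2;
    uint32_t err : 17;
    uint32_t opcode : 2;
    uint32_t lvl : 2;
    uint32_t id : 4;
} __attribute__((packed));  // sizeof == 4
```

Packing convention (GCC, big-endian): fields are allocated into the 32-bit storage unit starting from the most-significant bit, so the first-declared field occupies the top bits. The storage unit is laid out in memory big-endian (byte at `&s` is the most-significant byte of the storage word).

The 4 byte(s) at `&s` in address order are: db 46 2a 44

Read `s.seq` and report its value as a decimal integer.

[0]=0xdb [1]=0x46 [2]=0x2a [3]=0x44 (big-endian) → word 0xdb462a44
seq:5 @ bit 27 → (0xdb462a44>>27)&0x1f = 0x1b  ←
prio:2 @ bit 25 → (0xdb462a44>>25)&0x3 = 0x1
err:17 @ bit 8 → (0xdb462a44>>8)&0x1ffff = 0x1462a
opcode:2 @ bit 6 → (0xdb462a44>>6)&0x3 = 0x1
lvl:2 @ bit 4 → (0xdb462a44>>4)&0x3 = 0x0
id:4 @ bit 0 → (0xdb462a44>>0)&0xf = 0x4
seq signed 5b, MSB=1: 27 - 32 = -5

-5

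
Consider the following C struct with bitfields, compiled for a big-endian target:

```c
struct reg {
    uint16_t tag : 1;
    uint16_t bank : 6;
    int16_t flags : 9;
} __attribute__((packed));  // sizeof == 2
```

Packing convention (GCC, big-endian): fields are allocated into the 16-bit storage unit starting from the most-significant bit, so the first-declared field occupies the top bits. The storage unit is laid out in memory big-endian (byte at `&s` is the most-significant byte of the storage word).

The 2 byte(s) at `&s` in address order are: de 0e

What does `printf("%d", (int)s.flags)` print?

14

[0]=0xde [1]=0x0e (big-endian) → word 0xde0e
tag [15+:1] = (word>>15) & 0x1 = 1
bank [9+:6] = (word>>9) & 0x3f = 47
flags [0+:9] = (word>>0) & 0x1ff = 14  ←
flags signed 9b, MSB=0: value = 14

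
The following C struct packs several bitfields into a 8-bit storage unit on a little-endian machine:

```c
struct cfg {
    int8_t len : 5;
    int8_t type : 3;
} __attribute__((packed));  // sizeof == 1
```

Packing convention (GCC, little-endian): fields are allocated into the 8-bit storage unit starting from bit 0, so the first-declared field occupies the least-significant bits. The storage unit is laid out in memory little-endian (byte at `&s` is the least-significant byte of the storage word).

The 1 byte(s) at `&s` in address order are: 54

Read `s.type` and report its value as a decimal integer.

[0]=0x54 (little-endian) → word 0x54
len:5 @ bit 0 → (0x54>>0)&0x1f = 0x14
type:3 @ bit 5 → (0x54>>5)&0x7 = 0x2  ←
type signed 3b, MSB=0: value = 2

2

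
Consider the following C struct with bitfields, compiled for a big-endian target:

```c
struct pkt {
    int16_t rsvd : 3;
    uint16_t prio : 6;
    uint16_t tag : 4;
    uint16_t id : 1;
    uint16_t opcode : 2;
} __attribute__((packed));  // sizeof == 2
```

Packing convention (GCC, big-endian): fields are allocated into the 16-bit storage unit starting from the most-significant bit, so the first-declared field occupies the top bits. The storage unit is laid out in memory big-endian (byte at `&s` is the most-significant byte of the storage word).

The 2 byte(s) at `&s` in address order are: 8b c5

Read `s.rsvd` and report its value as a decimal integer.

-4

[0]=0x8b [1]=0xc5 (big-endian) → word 0x8bc5
rsvd [13+:3] = (word>>13) & 0x7 = 4  ←
prio [7+:6] = (word>>7) & 0x3f = 23
tag [3+:4] = (word>>3) & 0xf = 8
id [2+:1] = (word>>2) & 0x1 = 1
opcode [0+:2] = (word>>0) & 0x3 = 1
rsvd signed 3b, MSB=1: 4 - 8 = -4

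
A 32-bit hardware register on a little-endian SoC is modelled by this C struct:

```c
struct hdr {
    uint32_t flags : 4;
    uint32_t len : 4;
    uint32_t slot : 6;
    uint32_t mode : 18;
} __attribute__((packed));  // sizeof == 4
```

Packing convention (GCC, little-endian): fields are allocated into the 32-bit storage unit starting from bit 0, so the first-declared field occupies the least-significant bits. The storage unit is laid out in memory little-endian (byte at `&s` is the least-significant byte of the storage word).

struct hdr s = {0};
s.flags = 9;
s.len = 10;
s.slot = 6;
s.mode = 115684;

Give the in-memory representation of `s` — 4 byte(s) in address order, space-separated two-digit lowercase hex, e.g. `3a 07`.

flags:4 = 9 → 0x9 << 0 → word 0x00000009
len:4 = 10 → 0xa << 4 → word 0x000000a9
slot:6 = 6 → 0x6 << 8 → word 0x000006a9
mode:18 = 115684 → 0x1c3e4 << 14 → word 0x70f906a9
word = 0x70f906a9 → little-endian bytes:
  [0]=0xa9  [1]=0x06  [2]=0xf9  [3]=0x70

a9 06 f9 70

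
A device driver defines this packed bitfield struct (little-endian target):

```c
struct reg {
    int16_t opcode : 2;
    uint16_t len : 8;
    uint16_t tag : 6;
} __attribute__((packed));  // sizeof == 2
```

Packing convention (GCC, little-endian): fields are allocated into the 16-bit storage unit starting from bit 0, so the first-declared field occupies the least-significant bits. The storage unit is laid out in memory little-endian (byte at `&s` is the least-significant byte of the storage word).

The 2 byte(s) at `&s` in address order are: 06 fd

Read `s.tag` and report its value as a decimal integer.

[0]=0x06 [1]=0xfd (little-endian) → word 0xfd06
opcode:2 @ bit 0 → (0xfd06>>0)&0x3 = 0x2
len:8 @ bit 2 → (0xfd06>>2)&0xff = 0x41
tag:6 @ bit 10 → (0xfd06>>10)&0x3f = 0x3f  ←

63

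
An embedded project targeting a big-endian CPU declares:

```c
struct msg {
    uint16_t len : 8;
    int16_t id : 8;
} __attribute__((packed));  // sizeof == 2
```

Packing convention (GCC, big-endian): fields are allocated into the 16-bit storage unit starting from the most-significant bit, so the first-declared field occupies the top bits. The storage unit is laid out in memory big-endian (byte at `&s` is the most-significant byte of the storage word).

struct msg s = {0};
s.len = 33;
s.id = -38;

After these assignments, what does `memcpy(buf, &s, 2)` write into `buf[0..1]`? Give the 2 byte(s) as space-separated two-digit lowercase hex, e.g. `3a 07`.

21 da

len:8 = 33 → 0x21 << 8 → word 0x2100
id:8 = -38 → 0xda << 0 → word 0x21da
word = 0x21da → big-endian bytes:
  [0]=0x21  [1]=0xda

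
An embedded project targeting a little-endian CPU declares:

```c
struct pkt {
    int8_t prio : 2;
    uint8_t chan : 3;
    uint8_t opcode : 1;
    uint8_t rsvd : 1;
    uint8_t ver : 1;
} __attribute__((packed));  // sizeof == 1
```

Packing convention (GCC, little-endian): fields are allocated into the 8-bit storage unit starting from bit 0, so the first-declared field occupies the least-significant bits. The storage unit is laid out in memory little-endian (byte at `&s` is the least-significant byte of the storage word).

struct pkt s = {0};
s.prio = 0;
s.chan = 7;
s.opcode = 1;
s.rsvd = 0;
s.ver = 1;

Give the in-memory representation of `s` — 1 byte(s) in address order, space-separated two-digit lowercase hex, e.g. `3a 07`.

[0+:2] prio=0 & 0x3 = 0x0; word=0x00
[2+:3] chan=7 & 0x7 = 0x7; word=0x1c
[5+:1] opcode=1 & 0x1 = 0x1; word=0x3c
[6+:1] rsvd=0 & 0x1 = 0x0; word=0x3c
[7+:1] ver=1 & 0x1 = 0x1; word=0xbc
word = 0xbc → little-endian bytes:
  [0]=0xbc

bc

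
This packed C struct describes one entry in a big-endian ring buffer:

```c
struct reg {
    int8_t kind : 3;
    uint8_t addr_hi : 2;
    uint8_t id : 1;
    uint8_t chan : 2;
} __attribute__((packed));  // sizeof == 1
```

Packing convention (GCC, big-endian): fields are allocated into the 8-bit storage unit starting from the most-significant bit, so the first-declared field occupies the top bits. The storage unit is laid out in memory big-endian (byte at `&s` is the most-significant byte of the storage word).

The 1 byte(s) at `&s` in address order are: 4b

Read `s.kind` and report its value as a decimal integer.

2

[0]=0x4b (big-endian) → word 0x4b
kind [5+:3] = (word>>5) & 0x7 = 2  ←
addr_hi [3+:2] = (word>>3) & 0x3 = 1
id [2+:1] = (word>>2) & 0x1 = 0
chan [0+:2] = (word>>0) & 0x3 = 3
kind signed 3b, MSB=0: value = 2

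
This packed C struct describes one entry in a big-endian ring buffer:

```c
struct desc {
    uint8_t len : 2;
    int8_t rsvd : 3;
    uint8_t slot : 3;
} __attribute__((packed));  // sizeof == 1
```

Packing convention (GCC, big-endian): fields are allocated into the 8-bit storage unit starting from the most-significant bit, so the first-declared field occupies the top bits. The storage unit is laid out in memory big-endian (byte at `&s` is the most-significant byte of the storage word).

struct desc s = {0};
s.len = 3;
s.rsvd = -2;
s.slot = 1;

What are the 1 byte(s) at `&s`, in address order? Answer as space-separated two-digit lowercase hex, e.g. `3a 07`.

[6+:2] len=3 & 0x3 = 0x3; word=0xc0
[3+:3] rsvd=-2 & 0x7 = 0x6; word=0xf0
[0+:3] slot=1 & 0x7 = 0x1; word=0xf1
word = 0xf1 → big-endian bytes:
  [0]=0xf1

f1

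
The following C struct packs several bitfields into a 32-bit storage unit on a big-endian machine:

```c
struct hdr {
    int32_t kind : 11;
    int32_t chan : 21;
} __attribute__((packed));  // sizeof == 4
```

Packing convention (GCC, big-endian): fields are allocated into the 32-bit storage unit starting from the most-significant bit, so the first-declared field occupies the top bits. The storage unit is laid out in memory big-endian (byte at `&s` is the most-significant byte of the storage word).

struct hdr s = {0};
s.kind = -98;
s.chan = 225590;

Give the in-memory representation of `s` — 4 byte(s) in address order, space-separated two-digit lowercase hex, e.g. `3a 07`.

kind:11 = -98 → 0x79e << 21 → word 0xf3c00000
chan:21 = 225590 → 0x37136 << 0 → word 0xf3c37136
word = 0xf3c37136 → big-endian bytes:
  [0]=0xf3  [1]=0xc3  [2]=0x71  [3]=0x36

f3 c3 71 36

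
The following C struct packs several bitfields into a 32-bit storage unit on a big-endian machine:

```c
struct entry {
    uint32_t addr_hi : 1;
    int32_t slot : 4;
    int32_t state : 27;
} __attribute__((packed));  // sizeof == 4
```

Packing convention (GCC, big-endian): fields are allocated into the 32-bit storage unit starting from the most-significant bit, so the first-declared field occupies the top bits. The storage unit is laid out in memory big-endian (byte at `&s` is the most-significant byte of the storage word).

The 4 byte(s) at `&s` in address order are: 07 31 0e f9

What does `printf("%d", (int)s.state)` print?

[0]=0x07 [1]=0x31 [2]=0x0e [3]=0xf9 (big-endian) → word 0x07310ef9
addr_hi:1 @ bit 31 → (0x07310ef9>>31)&0x1 = 0x0
slot:4 @ bit 27 → (0x07310ef9>>27)&0xf = 0x0
state:27 @ bit 0 → (0x07310ef9>>0)&0x7ffffff = 0x7310ef9  ←
state signed 27b, MSB=1: 120655609 - 134217728 = -13562119

-13562119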